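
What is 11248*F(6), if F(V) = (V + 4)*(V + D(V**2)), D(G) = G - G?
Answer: 674880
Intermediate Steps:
D(G) = 0
F(V) = V*(4 + V) (F(V) = (V + 4)*(V + 0) = (4 + V)*V = V*(4 + V))
11248*F(6) = 11248*(6*(4 + 6)) = 11248*(6*10) = 11248*60 = 674880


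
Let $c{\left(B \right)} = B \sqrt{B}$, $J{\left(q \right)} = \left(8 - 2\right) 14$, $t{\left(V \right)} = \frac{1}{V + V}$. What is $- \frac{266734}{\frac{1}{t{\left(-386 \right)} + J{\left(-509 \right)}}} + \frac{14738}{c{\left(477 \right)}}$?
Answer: $- \frac{8648449849}{386} + \frac{14738 \sqrt{53}}{75843} \approx -2.2405 \cdot 10^{7}$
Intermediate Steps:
$t{\left(V \right)} = \frac{1}{2 V}$
$J{\left(q \right)} = 84$ ($J{\left(q \right)} = 6 \cdot 14 = 84$)
$c{\left(B \right)} = B^{\frac{3}{2}}$
$- \frac{266734}{\frac{1}{t{\left(-386 \right)} + J{\left(-509 \right)}}} + \frac{14738}{c{\left(477 \right)}} = - \frac{266734}{\frac{1}{\frac{1}{2 \left(-386\right)} + 84}} + \frac{14738}{477^{\frac{3}{2}}} = - \frac{266734}{\frac{1}{\frac{1}{2} \left(- \frac{1}{386}\right) + 84}} + \frac{14738}{1431 \sqrt{53}} = - \frac{266734}{\frac{1}{- \frac{1}{772} + 84}} + 14738 \frac{\sqrt{53}}{75843} = - \frac{266734}{\frac{1}{\frac{64847}{772}}} + \frac{14738 \sqrt{53}}{75843} = - \frac{266734}{\frac{772}{64847}} + \frac{14738 \sqrt{53}}{75843} = \left(-266734\right) \frac{64847}{772} + \frac{14738 \sqrt{53}}{75843} = - \frac{8648449849}{386} + \frac{14738 \sqrt{53}}{75843}$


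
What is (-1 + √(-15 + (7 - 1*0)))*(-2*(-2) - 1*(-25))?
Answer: -29 + 58*I*√2 ≈ -29.0 + 82.024*I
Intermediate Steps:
(-1 + √(-15 + (7 - 1*0)))*(-2*(-2) - 1*(-25)) = (-1 + √(-15 + (7 + 0)))*(4 + 25) = (-1 + √(-15 + 7))*29 = (-1 + √(-8))*29 = (-1 + 2*I*√2)*29 = -29 + 58*I*√2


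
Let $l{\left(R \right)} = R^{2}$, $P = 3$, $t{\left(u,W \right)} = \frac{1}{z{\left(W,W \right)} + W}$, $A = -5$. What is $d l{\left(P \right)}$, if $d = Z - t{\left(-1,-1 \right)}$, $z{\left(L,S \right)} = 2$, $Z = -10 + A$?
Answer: $-144$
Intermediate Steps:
$Z = -15$ ($Z = -10 - 5 = -15$)
$t{\left(u,W \right)} = \frac{1}{2 + W}$
$d = -16$ ($d = -15 - \frac{1}{2 - 1} = -15 - 1^{-1} = -15 - 1 = -16$)
$d l{\left(P \right)} = - 16 \cdot 3^{2} = \left(-16\right) 9 = -144$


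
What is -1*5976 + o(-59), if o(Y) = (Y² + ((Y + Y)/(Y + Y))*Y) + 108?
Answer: -2446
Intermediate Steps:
o(Y) = 108 + Y + Y² (o(Y) = (Y² + ((2*Y)/((2*Y)))*Y) + 108 = (Y² + ((2*Y)*(1/(2*Y)))*Y) + 108 = (Y² + 1*Y) + 108 = (Y² + Y) + 108 = (Y + Y²) + 108 = 108 + Y + Y²)
-1*5976 + o(-59) = -1*5976 + (108 - 59 + (-59)²) = -5976 + (108 - 59 + 3481) = -5976 + 3530 = -2446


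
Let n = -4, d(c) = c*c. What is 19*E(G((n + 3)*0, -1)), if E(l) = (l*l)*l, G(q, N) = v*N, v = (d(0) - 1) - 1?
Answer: 152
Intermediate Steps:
d(c) = c²
v = -2 (v = (0² - 1) - 1 = (0 - 1) - 1 = -1 - 1 = -2)
G(q, N) = -2*N
E(l) = l³ (E(l) = l²*l = l³)
19*E(G((n + 3)*0, -1)) = 19*(-2*(-1))³ = 19*2³ = 19*8 = 152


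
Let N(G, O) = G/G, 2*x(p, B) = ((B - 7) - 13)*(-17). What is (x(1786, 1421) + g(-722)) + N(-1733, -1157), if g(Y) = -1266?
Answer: -26347/2 ≈ -13174.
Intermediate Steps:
x(p, B) = 170 - 17*B/2 (x(p, B) = (((B - 7) - 13)*(-17))/2 = (((-7 + B) - 13)*(-17))/2 = ((-20 + B)*(-17))/2 = (340 - 17*B)/2 = 170 - 17*B/2)
N(G, O) = 1
(x(1786, 1421) + g(-722)) + N(-1733, -1157) = ((170 - 17/2*1421) - 1266) + 1 = ((170 - 24157/2) - 1266) + 1 = (-23817/2 - 1266) + 1 = -26349/2 + 1 = -26347/2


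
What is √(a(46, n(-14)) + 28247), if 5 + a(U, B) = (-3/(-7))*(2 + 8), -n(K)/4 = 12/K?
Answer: 2*√346017/7 ≈ 168.07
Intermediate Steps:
n(K) = -48/K
a(U, B) = -5/7 (a(U, B) = -5 + (-3/(-7))*(2 + 8) = -5 - 3*(-⅐)*10 = -5 + (3/7)*10 = -5 + 30/7 = -5/7)
√(a(46, n(-14)) + 28247) = √(-5/7 + 28247) = √(197724/7) = 2*√346017/7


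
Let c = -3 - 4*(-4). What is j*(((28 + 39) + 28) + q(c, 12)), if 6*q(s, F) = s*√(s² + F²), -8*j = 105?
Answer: -9975/8 - 455*√313/16 ≈ -1750.0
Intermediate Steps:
j = -105/8 (j = -⅛*105 = -105/8 ≈ -13.125)
c = 13 (c = -3 + 16 = 13)
q(s, F) = s*√(F² + s²)/6 (q(s, F) = (s*√(s² + F²))/6 = (s*√(F² + s²))/6 = s*√(F² + s²)/6)
j*(((28 + 39) + 28) + q(c, 12)) = -105*(((28 + 39) + 28) + (⅙)*13*√(12² + 13²))/8 = -105*((67 + 28) + (⅙)*13*√(144 + 169))/8 = -105*(95 + (⅙)*13*√313)/8 = -105*(95 + 13*√313/6)/8 = -9975/8 - 455*√313/16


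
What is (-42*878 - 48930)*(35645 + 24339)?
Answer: -5146987104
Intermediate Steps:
(-42*878 - 48930)*(35645 + 24339) = (-36876 - 48930)*59984 = -85806*59984 = -5146987104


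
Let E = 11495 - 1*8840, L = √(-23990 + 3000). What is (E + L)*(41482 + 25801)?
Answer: 178636365 + 67283*I*√20990 ≈ 1.7864e+8 + 9.7479e+6*I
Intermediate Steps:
L = I*√20990 (L = √(-20990) = I*√20990 ≈ 144.88*I)
E = 2655 (E = 11495 - 8840 = 2655)
(E + L)*(41482 + 25801) = (2655 + I*√20990)*(41482 + 25801) = (2655 + I*√20990)*67283 = 178636365 + 67283*I*√20990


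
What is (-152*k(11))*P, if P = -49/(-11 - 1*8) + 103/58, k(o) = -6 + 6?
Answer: 0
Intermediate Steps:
k(o) = 0
P = 4799/1102 (P = -49/(-11 - 8) + 103*(1/58) = -49/(-19) + 103/58 = -49*(-1/19) + 103/58 = 49/19 + 103/58 = 4799/1102 ≈ 4.3548)
(-152*k(11))*P = -152*0*(4799/1102) = 0*(4799/1102) = 0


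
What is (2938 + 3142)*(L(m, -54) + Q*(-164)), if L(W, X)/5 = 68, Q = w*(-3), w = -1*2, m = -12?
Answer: -3915520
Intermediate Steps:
w = -2
Q = 6 (Q = -2*(-3) = 6)
L(W, X) = 340 (L(W, X) = 5*68 = 340)
(2938 + 3142)*(L(m, -54) + Q*(-164)) = (2938 + 3142)*(340 + 6*(-164)) = 6080*(340 - 984) = 6080*(-644) = -3915520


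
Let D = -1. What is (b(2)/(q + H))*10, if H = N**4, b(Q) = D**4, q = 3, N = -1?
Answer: 5/2 ≈ 2.5000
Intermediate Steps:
b(Q) = 1 (b(Q) = (-1)**4 = 1)
H = 1 (H = (-1)**4 = 1)
(b(2)/(q + H))*10 = (1/(3 + 1))*10 = (1/4)*10 = 5/2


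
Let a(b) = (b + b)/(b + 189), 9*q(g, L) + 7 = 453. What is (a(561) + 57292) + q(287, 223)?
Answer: 64510933/1125 ≈ 57343.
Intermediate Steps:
q(g, L) = 446/9 (q(g, L) = -7/9 + (1/9)*453 = -7/9 + 151/3 = 446/9)
a(b) = 2*b/(189 + b) (a(b) = (2*b)/(189 + b) = 2*b/(189 + b))
(a(561) + 57292) + q(287, 223) = (2*561/(189 + 561) + 57292) + 446/9 = (2*561/750 + 57292) + 446/9 = (2*561*(1/750) + 57292) + 446/9 = (187/125 + 57292) + 446/9 = 7161687/125 + 446/9 = 64510933/1125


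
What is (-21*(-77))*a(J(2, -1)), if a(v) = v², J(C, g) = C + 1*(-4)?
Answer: 6468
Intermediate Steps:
J(C, g) = -4 + C (J(C, g) = C - 4 = -4 + C)
(-21*(-77))*a(J(2, -1)) = (-21*(-77))*(-4 + 2)² = 1617*(-2)² = 1617*4 = 6468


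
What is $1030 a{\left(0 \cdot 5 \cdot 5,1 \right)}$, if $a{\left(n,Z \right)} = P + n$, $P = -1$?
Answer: $-1030$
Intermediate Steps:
$a{\left(n,Z \right)} = -1 + n$
$1030 a{\left(0 \cdot 5 \cdot 5,1 \right)} = 1030 \left(-1 + 0 \cdot 5 \cdot 5\right) = 1030 \left(-1 + 0 \cdot 5\right) = 1030 \left(-1 + 0\right) = 1030 \left(-1\right) = -1030$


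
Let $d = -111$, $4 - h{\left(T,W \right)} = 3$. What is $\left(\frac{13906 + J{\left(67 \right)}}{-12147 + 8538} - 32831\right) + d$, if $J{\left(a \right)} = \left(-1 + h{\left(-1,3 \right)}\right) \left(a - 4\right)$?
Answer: $- \frac{118901584}{3609} \approx -32946.0$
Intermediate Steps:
$h{\left(T,W \right)} = 1$ ($h{\left(T,W \right)} = 4 - 3 = 1$)
$J{\left(a \right)} = 0$ ($J{\left(a \right)} = \left(-1 + 1\right) \left(a - 4\right) = 0 \left(a - 4\right) = 0 \left(-4 + a\right) = 0$)
$\left(\frac{13906 + J{\left(67 \right)}}{-12147 + 8538} - 32831\right) + d = \left(\frac{13906 + 0}{-12147 + 8538} - 32831\right) - 111 = \left(\frac{13906}{-3609} - 32831\right) - 111 = \left(13906 \left(- \frac{1}{3609}\right) - 32831\right) - 111 = \left(- \frac{13906}{3609} - 32831\right) - 111 = - \frac{118500985}{3609} - 111 = - \frac{118901584}{3609}$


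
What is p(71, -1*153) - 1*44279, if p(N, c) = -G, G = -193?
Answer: -44086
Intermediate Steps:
p(N, c) = 193 (p(N, c) = -1*(-193) = 193)
p(71, -1*153) - 1*44279 = 193 - 1*44279 = 193 - 44279 = -44086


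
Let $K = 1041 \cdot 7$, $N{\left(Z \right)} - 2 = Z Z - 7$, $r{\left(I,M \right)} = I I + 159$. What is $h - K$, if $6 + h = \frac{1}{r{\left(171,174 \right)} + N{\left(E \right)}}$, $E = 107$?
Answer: $- \frac{297875291}{40844} \approx -7293.0$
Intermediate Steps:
$r{\left(I,M \right)} = 159 + I^{2}$ ($r{\left(I,M \right)} = I^{2} + 159 = 159 + I^{2}$)
$N{\left(Z \right)} = -5 + Z^{2}$ ($N{\left(Z \right)} = 2 + \left(Z Z - 7\right) = 2 + \left(Z^{2} - 7\right) = 2 + \left(-7 + Z^{2}\right) = -5 + Z^{2}$)
$h = - \frac{245063}{40844}$ ($h = -6 + \frac{1}{\left(159 + 171^{2}\right) - \left(5 - 107^{2}\right)} = -6 + \frac{1}{\left(159 + 29241\right) + \left(-5 + 11449\right)} = -6 + \frac{1}{29400 + 11444} = -6 + \frac{1}{40844} = - \frac{245063}{40844} \approx -6.0$)
$K = 7287$
$h - K = - \frac{245063}{40844} - 7287 = - \frac{297875291}{40844}$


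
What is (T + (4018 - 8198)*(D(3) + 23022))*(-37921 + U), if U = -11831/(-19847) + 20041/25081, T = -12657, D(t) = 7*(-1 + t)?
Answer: 259684432192518841319/71111801 ≈ 3.6518e+12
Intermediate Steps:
D(t) = -7 + 7*t
U = 99212434/71111801 (U = -11831*(-1/19847) + 20041*(1/25081) = 11831/19847 + 2863/3583 = 99212434/71111801 ≈ 1.3952)
(T + (4018 - 8198)*(D(3) + 23022))*(-37921 + U) = (-12657 + (4018 - 8198)*((-7 + 7*3) + 23022))*(-37921 + 99212434/71111801) = (-12657 - 4180*((-7 + 21) + 23022))*(-2696531393287/71111801) = (-12657 - 4180*(14 + 23022))*(-2696531393287/71111801) = (-12657 - 4180*23036)*(-2696531393287/71111801) = (-12657 - 96290480)*(-2696531393287/71111801) = -96303137*(-2696531393287/71111801) = 259684432192518841319/71111801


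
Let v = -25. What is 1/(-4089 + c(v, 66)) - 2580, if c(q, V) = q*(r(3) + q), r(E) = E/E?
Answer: -9001621/3489 ≈ -2580.0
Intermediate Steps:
r(E) = 1
c(q, V) = q*(1 + q)
1/(-4089 + c(v, 66)) - 2580 = 1/(-4089 - 25*(1 - 25)) - 2580 = 1/(-4089 - 25*(-24)) - 2580 = 1/(-4089 + 600) - 2580 = 1/(-3489) - 2580 = -1/3489 - 2580 = -9001621/3489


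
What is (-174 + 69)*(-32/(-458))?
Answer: -1680/229 ≈ -7.3362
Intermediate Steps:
(-174 + 69)*(-32/(-458)) = -(-3360)*(-1)/458 = -105*16/229 = -1680/229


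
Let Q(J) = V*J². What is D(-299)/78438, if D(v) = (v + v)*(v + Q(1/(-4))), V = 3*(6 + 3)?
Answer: 1422343/627504 ≈ 2.2667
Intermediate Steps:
V = 27 (V = 3*9 = 27)
Q(J) = 27*J²
D(v) = 2*v*(27/16 + v) (D(v) = (v + v)*(v + 27*(1/(-4))²) = (2*v)*(v + 27*(-¼)²) = (2*v)*(v + 27*(1/16)) = (2*v)*(v + 27/16) = (2*v)*(27/16 + v) = 2*v*(27/16 + v))
D(-299)/78438 = ((⅛)*(-299)*(27 + 16*(-299)))/78438 = ((⅛)*(-299)*(27 - 4784))*(1/78438) = ((⅛)*(-299)*(-4757))*(1/78438) = (1422343/8)*(1/78438) = 1422343/627504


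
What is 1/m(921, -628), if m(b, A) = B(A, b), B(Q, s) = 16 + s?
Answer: 1/937 ≈ 0.0010672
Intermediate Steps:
m(b, A) = 16 + b
1/m(921, -628) = 1/(16 + 921) = 1/937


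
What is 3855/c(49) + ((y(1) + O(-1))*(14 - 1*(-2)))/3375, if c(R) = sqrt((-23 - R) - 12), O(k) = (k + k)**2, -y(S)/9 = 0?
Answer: 64/3375 - 1285*I*sqrt(21)/14 ≈ 0.018963 - 420.61*I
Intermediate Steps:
y(S) = 0 (y(S) = -9*0 = 0)
O(k) = 4*k**2 (O(k) = (2*k)**2 = 4*k**2)
c(R) = sqrt(-35 - R)
3855/c(49) + ((y(1) + O(-1))*(14 - 1*(-2)))/3375 = 3855/(sqrt(-35 - 1*49)) + ((0 + 4*(-1)**2)*(14 - 1*(-2)))/3375 = 3855/(sqrt(-35 - 49)) + ((0 + 4*1)*(14 + 2))*(1/3375) = 3855/(sqrt(-84)) + ((0 + 4)*16)*(1/3375) = 3855/((2*I*sqrt(21))) + (4*16)*(1/3375) = 3855*(-I*sqrt(21)/42) + 64*(1/3375) = -1285*I*sqrt(21)/14 + 64/3375 = 64/3375 - 1285*I*sqrt(21)/14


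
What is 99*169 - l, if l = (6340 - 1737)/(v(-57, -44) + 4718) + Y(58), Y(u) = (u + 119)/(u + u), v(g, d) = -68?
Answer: 4511672201/269700 ≈ 16728.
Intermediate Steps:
Y(u) = (119 + u)/(2*u) (Y(u) = (119 + u)/((2*u)) = (119 + u)*(1/(2*u)) = (119 + u)/(2*u))
l = 678499/269700 (l = (6340 - 1737)/(-68 + 4718) + (½)*(119 + 58)/58 = 4603/4650 + (½)*(1/58)*177 = 4603*(1/4650) + 177/116 = 4603/4650 + 177/116 = 678499/269700 ≈ 2.5158)
99*169 - l = 99*169 - 1*678499/269700 = 16731 - 678499/269700 = 4511672201/269700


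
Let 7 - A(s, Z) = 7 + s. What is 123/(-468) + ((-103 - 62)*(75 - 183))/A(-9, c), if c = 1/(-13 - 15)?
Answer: 308839/156 ≈ 1979.7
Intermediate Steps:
c = -1/28 (c = 1/(-28) = -1/28 ≈ -0.035714)
A(s, Z) = -s (A(s, Z) = 7 - (7 + s) = 7 + (-7 - s) = -s)
123/(-468) + ((-103 - 62)*(75 - 183))/A(-9, c) = 123/(-468) + ((-103 - 62)*(75 - 183))/((-1*(-9))) = 123*(-1/468) - 165*(-108)/9 = -41/156 + 17820*(1/9) = -41/156 + 1980 = 308839/156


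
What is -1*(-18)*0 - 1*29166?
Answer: -29166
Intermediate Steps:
-1*(-18)*0 - 1*29166 = 18*0 - 29166 = 0 - 29166 = -29166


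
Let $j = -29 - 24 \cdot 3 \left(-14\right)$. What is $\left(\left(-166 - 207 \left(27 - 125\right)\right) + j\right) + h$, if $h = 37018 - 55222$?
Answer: $2895$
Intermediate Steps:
$h = -18204$
$j = 979$ ($j = -29 - -1008 = -29 + 1008 = 979$)
$\left(\left(-166 - 207 \left(27 - 125\right)\right) + j\right) + h = \left(\left(-166 - 207 \left(27 - 125\right)\right) + 979\right) - 18204 = \left(\left(-166 - -20286\right) + 979\right) - 18204 = \left(\left(-166 + 20286\right) + 979\right) - 18204 = \left(20120 + 979\right) - 18204 = 21099 - 18204 = 2895$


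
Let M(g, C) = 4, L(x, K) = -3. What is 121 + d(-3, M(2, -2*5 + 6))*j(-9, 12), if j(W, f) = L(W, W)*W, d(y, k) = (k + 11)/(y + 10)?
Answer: 1252/7 ≈ 178.86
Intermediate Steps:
d(y, k) = (11 + k)/(10 + y)
j(W, f) = -3*W
121 + d(-3, M(2, -2*5 + 6))*j(-9, 12) = 121 + ((11 + 4)/(10 - 3))*(-3*(-9)) = 121 + (15/7)*27 = 121 + 405/7 = 1252/7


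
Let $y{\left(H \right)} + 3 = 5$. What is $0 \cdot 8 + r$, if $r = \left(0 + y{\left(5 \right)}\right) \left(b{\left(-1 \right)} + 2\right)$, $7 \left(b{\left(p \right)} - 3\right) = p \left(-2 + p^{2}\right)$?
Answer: $\frac{72}{7} \approx 10.286$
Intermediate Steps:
$y{\left(H \right)} = 2$ ($y{\left(H \right)} = -3 + 5 = 2$)
$b{\left(p \right)} = 3 + \frac{p \left(-2 + p^{2}\right)}{7}$
$r = \frac{72}{7}$ ($r = \left(0 + 2\right) \left(\left(3 - - \frac{2}{7} + \frac{\left(-1\right)^{3}}{7}\right) + 2\right) = 2 \left(\left(3 + \frac{2}{7} + \frac{1}{7} \left(-1\right)\right) + 2\right) = 2 \left(\left(3 + \frac{2}{7} - \frac{1}{7}\right) + 2\right) = 2 \left(\frac{22}{7} + 2\right) = 2 \cdot \frac{36}{7} = \frac{72}{7} \approx 10.286$)
$0 \cdot 8 + r = 0 \cdot 8 + \frac{72}{7} = 0 + \frac{72}{7} = \frac{72}{7}$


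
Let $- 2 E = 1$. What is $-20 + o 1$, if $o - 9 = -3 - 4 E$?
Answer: $-12$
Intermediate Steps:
$E = - \frac{1}{2}$ ($E = \left(- \frac{1}{2}\right) 1 = - \frac{1}{2} \approx -0.5$)
$o = 8$ ($o = 9 - 1 = 8$)
$-20 + o 1 = -20 + 8 \cdot 1 = -20 + 8 = -12$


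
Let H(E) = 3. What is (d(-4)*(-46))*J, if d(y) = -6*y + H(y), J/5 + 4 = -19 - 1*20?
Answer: 267030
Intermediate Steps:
J = -215 (J = -20 + 5*(-19 - 1*20) = -20 + 5*(-19 - 20) = -20 + 5*(-39) = -20 - 195 = -215)
d(y) = 3 - 6*y (d(y) = -6*y + 3 = 3 - 6*y)
(d(-4)*(-46))*J = ((3 - 6*(-4))*(-46))*(-215) = ((3 + 24)*(-46))*(-215) = (27*(-46))*(-215) = -1242*(-215) = 267030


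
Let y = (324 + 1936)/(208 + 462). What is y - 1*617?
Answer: -41113/67 ≈ -613.63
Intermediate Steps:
y = 226/67 (y = 2260/670 = 2260*(1/670) = 226/67 ≈ 3.3731)
y - 1*617 = 226/67 - 1*617 = 226/67 - 617 = -41113/67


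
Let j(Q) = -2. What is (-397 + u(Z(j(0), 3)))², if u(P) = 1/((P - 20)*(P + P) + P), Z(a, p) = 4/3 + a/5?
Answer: 9585407952961/60808804 ≈ 1.5763e+5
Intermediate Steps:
Z(a, p) = 4/3 + a/5 (Z(a, p) = 4*(⅓) + a*(⅕) = 4/3 + a/5)
u(P) = 1/(P + 2*P*(-20 + P)) (u(P) = 1/((-20 + P)*(2*P) + P) = 1/(2*P*(-20 + P) + P) = 1/(P + 2*P*(-20 + P)))
(-397 + u(Z(j(0), 3)))² = (-397 + 1/((4/3 + (⅕)*(-2))*(-39 + 2*(4/3 + (⅕)*(-2)))))² = (-397 + 1/((4/3 - ⅖)*(-39 + 2*(4/3 - ⅖))))² = (-397 + 1/((14/15)*(-39 + 2*(14/15))))² = (-397 + 15/(14*(-39 + 28/15)))² = (-397 + 15/(14*(-557/15)))² = (-397 + (15/14)*(-15/557))² = (-397 - 225/7798)² = (-3096031/7798)² = 9585407952961/60808804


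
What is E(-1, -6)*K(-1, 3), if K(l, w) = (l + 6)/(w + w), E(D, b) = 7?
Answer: 35/6 ≈ 5.8333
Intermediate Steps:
K(l, w) = (6 + l)/(2*w) (K(l, w) = (6 + l)/((2*w)) = (6 + l)*(1/(2*w)) = (6 + l)/(2*w))
E(-1, -6)*K(-1, 3) = 7*((½)*(6 - 1)/3) = 7*((½)*(⅓)*5) = 7*(⅚) = 35/6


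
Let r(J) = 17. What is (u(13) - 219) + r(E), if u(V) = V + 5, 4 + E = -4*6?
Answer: -184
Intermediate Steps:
E = -28 (E = -4 - 4*6 = -4 - 24 = -28)
u(V) = 5 + V
(u(13) - 219) + r(E) = ((5 + 13) - 219) + 17 = (18 - 219) + 17 = -201 + 17 = -184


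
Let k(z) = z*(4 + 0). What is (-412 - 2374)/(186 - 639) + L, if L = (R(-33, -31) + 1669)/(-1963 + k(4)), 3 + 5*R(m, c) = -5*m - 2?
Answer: 1551263/293997 ≈ 5.2765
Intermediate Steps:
k(z) = 4*z (k(z) = z*4 = 4*z)
R(m, c) = -1 - m (R(m, c) = -3/5 + (-5*m - 2)/5 = -3/5 + (-2 - 5*m)/5 = -3/5 + (-2/5 - m) = -1 - m)
L = -567/649 (L = ((-1 - 1*(-33)) + 1669)/(-1963 + 4*4) = ((-1 + 33) + 1669)/(-1963 + 16) = (32 + 1669)/(-1947) = 1701*(-1/1947) = -567/649 ≈ -0.87365)
(-412 - 2374)/(186 - 639) + L = (-412 - 2374)/(186 - 639) - 567/649 = -2786/(-453) - 567/649 = -2786*(-1/453) - 567/649 = 2786/453 - 567/649 = 1551263/293997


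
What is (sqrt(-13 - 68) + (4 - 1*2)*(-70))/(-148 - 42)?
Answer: 14/19 - 9*I/190 ≈ 0.73684 - 0.047368*I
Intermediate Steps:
(sqrt(-13 - 68) + (4 - 1*2)*(-70))/(-148 - 42) = (sqrt(-81) + (4 - 2)*(-70))/(-190) = (9*I + 2*(-70))*(-1/190) = (9*I - 140)*(-1/190) = (-140 + 9*I)*(-1/190) = 14/19 - 9*I/190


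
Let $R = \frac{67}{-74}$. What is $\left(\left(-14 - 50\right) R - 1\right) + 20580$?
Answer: $\frac{763567}{37} \approx 20637.0$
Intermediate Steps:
$R = - \frac{67}{74}$ ($R = 67 \left(- \frac{1}{74}\right) = - \frac{67}{74} \approx -0.90541$)
$\left(\left(-14 - 50\right) R - 1\right) + 20580 = \left(\left(-14 - 50\right) \left(- \frac{67}{74}\right) - 1\right) + 20580 = \left(\left(-64\right) \left(- \frac{67}{74}\right) - 1\right) + 20580 = \left(\frac{2144}{37} - 1\right) + 20580 = \frac{2107}{37} + 20580 = \frac{763567}{37}$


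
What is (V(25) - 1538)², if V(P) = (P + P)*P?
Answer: 82944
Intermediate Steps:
V(P) = 2*P² (V(P) = (2*P)*P = 2*P²)
(V(25) - 1538)² = (2*25² - 1538)² = (2*625 - 1538)² = (1250 - 1538)² = (-288)² = 82944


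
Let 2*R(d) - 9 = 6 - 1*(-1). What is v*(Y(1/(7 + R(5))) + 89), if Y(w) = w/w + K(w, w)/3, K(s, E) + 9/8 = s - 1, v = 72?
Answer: 32153/5 ≈ 6430.6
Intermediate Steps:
R(d) = 8 (R(d) = 9/2 + (6 - 1*(-1))/2 = 9/2 + (6 + 1)/2 = 9/2 + (1/2)*7 = 9/2 + 7/2 = 8)
K(s, E) = -17/8 + s (K(s, E) = -9/8 + (s - 1) = -9/8 + (-1 + s) = -17/8 + s)
Y(w) = 7/24 + w/3 (Y(w) = w/w + (-17/8 + w)/3 = 1 + (-17/8 + w)*(1/3) = 1 + (-17/24 + w/3) = 7/24 + w/3)
v*(Y(1/(7 + R(5))) + 89) = 72*((7/24 + 1/(3*(7 + 8))) + 89) = 72*((7/24 + (1/3)/15) + 89) = 72*((7/24 + (1/3)*(1/15)) + 89) = 72*((7/24 + 1/45) + 89) = 72*(113/360 + 89) = 72*(32153/360) = 32153/5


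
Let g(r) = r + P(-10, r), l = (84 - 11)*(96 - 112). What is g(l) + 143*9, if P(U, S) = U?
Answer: 109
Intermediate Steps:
l = -1168 (l = 73*(-16) = -1168)
g(r) = -10 + r (g(r) = r - 10 = -10 + r)
g(l) + 143*9 = (-10 - 1168) + 143*9 = -1178 + 1287 = 109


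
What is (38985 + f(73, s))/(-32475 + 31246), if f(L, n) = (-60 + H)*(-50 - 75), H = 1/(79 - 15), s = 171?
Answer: -2974915/78656 ≈ -37.822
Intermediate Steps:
H = 1/64 ≈ 0.015625
f(L, n) = 479875/64 (f(L, n) = (-60 + 1/64)*(-50 - 75) = -3839/64*(-125) = 479875/64)
(38985 + f(73, s))/(-32475 + 31246) = (38985 + 479875/64)/(-32475 + 31246) = (2974915/64)/(-1229) = (2974915/64)*(-1/1229) = -2974915/78656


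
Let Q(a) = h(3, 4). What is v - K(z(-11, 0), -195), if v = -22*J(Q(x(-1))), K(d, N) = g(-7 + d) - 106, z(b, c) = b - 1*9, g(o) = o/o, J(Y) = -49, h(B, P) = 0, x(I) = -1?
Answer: 1183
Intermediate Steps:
Q(a) = 0
g(o) = 1
z(b, c) = -9 + b (z(b, c) = b - 9 = -9 + b)
K(d, N) = -105 (K(d, N) = 1 - 106 = -105)
v = 1078 (v = -22*(-49) = 1078)
v - K(z(-11, 0), -195) = 1078 - 1*(-105) = 1078 + 105 = 1183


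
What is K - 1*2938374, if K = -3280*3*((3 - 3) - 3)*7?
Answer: -2731734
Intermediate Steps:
K = 206640 (K = -3280*3*(0 - 3)*7 = -3280*3*(-3)*7 = -(-29520)*7 = -3280*(-63) = 206640)
K - 1*2938374 = 206640 - 1*2938374 = 206640 - 2938374 = -2731734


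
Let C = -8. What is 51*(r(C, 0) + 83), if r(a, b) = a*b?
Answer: 4233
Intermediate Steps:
51*(r(C, 0) + 83) = 51*(-8*0 + 83) = 51*(0 + 83) = 51*83 = 4233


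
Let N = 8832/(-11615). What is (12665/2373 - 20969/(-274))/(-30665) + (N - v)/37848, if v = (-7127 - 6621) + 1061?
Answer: 844795129617197/2540588478039528 ≈ 0.33252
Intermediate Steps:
v = -12687 (v = -13748 + 1061 = -12687)
N = -384/505 (N = 8832*(-1/11615) = -384/505 ≈ -0.76040)
(12665/2373 - 20969/(-274))/(-30665) + (N - v)/37848 = (12665/2373 - 20969/(-274))/(-30665) + (-384/505 - 1*(-12687))/37848 = (12665*(1/2373) - 20969*(-1/274))*(-1/30665) + (-384/505 + 12687)*(1/37848) = (12665/2373 + 20969/274)*(-1/30665) + (6406551/505)*(1/37848) = (53229647/650202)*(-1/30665) + 2135517/6371080 = -53229647/19938444330 + 2135517/6371080 = 844795129617197/2540588478039528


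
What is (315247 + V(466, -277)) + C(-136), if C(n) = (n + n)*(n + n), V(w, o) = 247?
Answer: 389478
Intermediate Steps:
C(n) = 4*n**2 (C(n) = (2*n)*(2*n) = 4*n**2)
(315247 + V(466, -277)) + C(-136) = (315247 + 247) + 4*(-136)**2 = 315494 + 4*18496 = 315494 + 73984 = 389478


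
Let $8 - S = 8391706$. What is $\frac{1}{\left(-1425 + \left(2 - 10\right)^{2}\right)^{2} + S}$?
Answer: $- \frac{1}{6539377} \approx -1.5292 \cdot 10^{-7}$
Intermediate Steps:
$S = -8391698$ ($S = 8 - 8391706 = -8391698$)
$\frac{1}{\left(-1425 + \left(2 - 10\right)^{2}\right)^{2} + S} = \frac{1}{\left(-1425 + \left(2 - 10\right)^{2}\right)^{2} - 8391698} = \frac{1}{\left(-1425 + \left(-8\right)^{2}\right)^{2} - 8391698} = \frac{1}{\left(-1425 + 64\right)^{2} - 8391698} = \frac{1}{\left(-1361\right)^{2} - 8391698} = \frac{1}{1852321 - 8391698} = \frac{1}{-6539377} = - \frac{1}{6539377}$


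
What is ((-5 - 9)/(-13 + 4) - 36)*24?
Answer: -2480/3 ≈ -826.67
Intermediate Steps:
((-5 - 9)/(-13 + 4) - 36)*24 = (-14/(-9) - 36)*24 = (-14*(-⅑) - 36)*24 = (14/9 - 36)*24 = -310/9*24 = -2480/3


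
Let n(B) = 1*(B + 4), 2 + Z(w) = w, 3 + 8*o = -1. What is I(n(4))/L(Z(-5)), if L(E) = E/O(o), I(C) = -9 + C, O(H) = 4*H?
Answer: -2/7 ≈ -0.28571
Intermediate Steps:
o = -½ (o = -3/8 + (⅛)*(-1) = -3/8 - ⅛ = -½ ≈ -0.50000)
Z(w) = -2 + w
n(B) = 4 + B (n(B) = 1*(4 + B) = 4 + B)
L(E) = -E/2 (L(E) = E/((4*(-½))) = E/(-2) = E*(-½) = -E/2)
I(n(4))/L(Z(-5)) = (-9 + (4 + 4))/((-(-2 - 5)/2)) = (-9 + 8)/((-½*(-7))) = -1/7/2 = -1*2/7 = -2/7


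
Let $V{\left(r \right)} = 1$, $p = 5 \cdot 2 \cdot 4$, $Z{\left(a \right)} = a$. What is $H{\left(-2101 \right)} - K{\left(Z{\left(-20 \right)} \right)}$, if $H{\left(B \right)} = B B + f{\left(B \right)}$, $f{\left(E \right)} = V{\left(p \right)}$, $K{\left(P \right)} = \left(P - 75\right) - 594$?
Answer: $4414891$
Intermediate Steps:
$p = 40$ ($p = 10 \cdot 4 = 40$)
$K{\left(P \right)} = -669 + P$ ($K{\left(P \right)} = \left(-75 + P\right) - 594 = -669 + P$)
$f{\left(E \right)} = 1$
$H{\left(B \right)} = 1 + B^{2}$ ($H{\left(B \right)} = B B + 1 = B^{2} + 1 = 1 + B^{2}$)
$H{\left(-2101 \right)} - K{\left(Z{\left(-20 \right)} \right)} = \left(1 + \left(-2101\right)^{2}\right) - \left(-669 - 20\right) = \left(1 + 4414201\right) - -689 = 4414202 + 689 = 4414891$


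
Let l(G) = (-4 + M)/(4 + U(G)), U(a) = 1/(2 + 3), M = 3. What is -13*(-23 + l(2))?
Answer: 6344/21 ≈ 302.10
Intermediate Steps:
U(a) = 1/5
l(G) = -5/21 (l(G) = (-4 + 3)/(4 + 1/5) = -1/21/5 = -1*5/21 = -5/21)
-13*(-23 + l(2)) = -13*(-23 - 5/21) = -13*(-488/21) = 6344/21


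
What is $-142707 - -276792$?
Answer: $134085$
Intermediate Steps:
$-142707 - -276792 = -142707 + 276792 = 134085$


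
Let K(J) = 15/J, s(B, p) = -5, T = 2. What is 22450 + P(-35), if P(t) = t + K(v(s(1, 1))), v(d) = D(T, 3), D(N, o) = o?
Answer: 22420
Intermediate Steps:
v(d) = 3
P(t) = 5 + t (P(t) = t + 15/3 = t + 15*(⅓) = t + 5 = 5 + t)
22450 + P(-35) = 22450 + (5 - 35) = 22450 - 30 = 22420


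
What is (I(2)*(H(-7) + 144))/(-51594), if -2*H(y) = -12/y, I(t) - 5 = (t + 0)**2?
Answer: -1503/60193 ≈ -0.024970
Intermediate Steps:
I(t) = 5 + t**2 (I(t) = 5 + (t + 0)**2 = 5 + t**2)
H(y) = 6/y (H(y) = -(-6)/y = 6/y)
(I(2)*(H(-7) + 144))/(-51594) = ((5 + 2**2)*(6/(-7) + 144))/(-51594) = ((5 + 4)*(6*(-1/7) + 144))*(-1/51594) = (9*(-6/7 + 144))*(-1/51594) = (9*(1002/7))*(-1/51594) = (9018/7)*(-1/51594) = -1503/60193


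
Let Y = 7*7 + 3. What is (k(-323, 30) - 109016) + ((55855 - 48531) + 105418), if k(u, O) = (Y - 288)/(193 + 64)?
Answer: 957346/257 ≈ 3725.1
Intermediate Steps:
Y = 52 (Y = 49 + 3 = 52)
k(u, O) = -236/257 (k(u, O) = (52 - 288)/(193 + 64) = -236/257)
(k(-323, 30) - 109016) + ((55855 - 48531) + 105418) = (-236/257 - 109016) + ((55855 - 48531) + 105418) = -28017348/257 + (7324 + 105418) = -28017348/257 + 112742 = 957346/257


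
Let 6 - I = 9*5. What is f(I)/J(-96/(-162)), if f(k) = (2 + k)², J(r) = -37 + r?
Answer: -36963/983 ≈ -37.602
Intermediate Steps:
I = -39 (I = 6 - 9*5 = 6 - 1*45 = 6 - 45 = -39)
f(I)/J(-96/(-162)) = (2 - 39)²/(-37 - 96/(-162)) = (-37)²/(-37 - 96*(-1/162)) = 1369/(-37 + 16/27) = 1369/(-983/27) = 1369*(-27/983) = -36963/983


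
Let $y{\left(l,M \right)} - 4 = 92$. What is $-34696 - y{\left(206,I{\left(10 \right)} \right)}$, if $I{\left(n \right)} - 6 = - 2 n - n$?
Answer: $-34792$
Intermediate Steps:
$I{\left(n \right)} = 6 - 3 n$
$y{\left(l,M \right)} = 96$ ($y{\left(l,M \right)} = 4 + 92 = 96$)
$-34696 - y{\left(206,I{\left(10 \right)} \right)} = -34696 - 96 = -34792$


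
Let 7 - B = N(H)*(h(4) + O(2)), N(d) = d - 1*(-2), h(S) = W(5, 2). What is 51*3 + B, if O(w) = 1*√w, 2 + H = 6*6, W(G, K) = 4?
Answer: 16 - 36*√2 ≈ -34.912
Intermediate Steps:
H = 34 (H = -2 + 6*6 = -2 + 36 = 34)
h(S) = 4
O(w) = √w
N(d) = 2 + d (N(d) = d + 2 = 2 + d)
B = -137 - 36*√2 (B = 7 - (2 + 34)*(4 + √2) = 7 - 36*(4 + √2) = 7 - (144 + 36*√2) = 7 + (-144 - 36*√2) = -137 - 36*√2 ≈ -187.91)
51*3 + B = 51*3 + (-137 - 36*√2) = 153 + (-137 - 36*√2) = 16 - 36*√2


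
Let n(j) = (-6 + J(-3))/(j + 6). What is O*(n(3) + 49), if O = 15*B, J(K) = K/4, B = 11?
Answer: 31845/4 ≈ 7961.3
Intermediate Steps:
J(K) = K/4 (J(K) = K*(¼) = K/4)
O = 165 (O = 15*11 = 165)
n(j) = -27/(4*(6 + j)) (n(j) = (-6 + (¼)*(-3))/(j + 6) = (-6 - ¾)/(6 + j) = -27/(4*(6 + j)))
O*(n(3) + 49) = 165*(-27/(24 + 4*3) + 49) = 165*(-27/(24 + 12) + 49) = 165*(-27/36 + 49) = 165*(-27*1/36 + 49) = 165*(-¾ + 49) = 165*(193/4) = 31845/4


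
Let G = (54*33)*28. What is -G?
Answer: -49896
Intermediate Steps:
G = 49896 (G = 1782*28 = 49896)
-G = -1*49896 = -49896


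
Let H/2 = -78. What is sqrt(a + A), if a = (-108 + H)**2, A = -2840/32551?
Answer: 2*sqrt(18461882768614)/32551 ≈ 264.00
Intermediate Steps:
H = -156 (H = 2*(-78) = -156)
A = -2840/32551 (A = -2840*1/32551 = -2840/32551 ≈ -0.087248)
a = 69696 (a = (-108 - 156)**2 = (-264)**2 = 69696)
sqrt(a + A) = sqrt(69696 - 2840/32551) = sqrt(2268671656/32551) = 2*sqrt(18461882768614)/32551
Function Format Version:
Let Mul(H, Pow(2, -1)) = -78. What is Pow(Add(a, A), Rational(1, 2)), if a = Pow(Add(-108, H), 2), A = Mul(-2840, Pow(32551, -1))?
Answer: Mul(Rational(2, 32551), Pow(18461882768614, Rational(1, 2))) ≈ 264.00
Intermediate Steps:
H = -156 (H = Mul(2, -78) = -156)
A = Rational(-2840, 32551) (A = Mul(-2840, Rational(1, 32551)) = Rational(-2840, 32551) ≈ -0.087248)
a = 69696 (a = Pow(Add(-108, -156), 2) = Pow(-264, 2) = 69696)
Pow(Add(a, A), Rational(1, 2)) = Pow(Add(69696, Rational(-2840, 32551)), Rational(1, 2)) = Pow(Rational(2268671656, 32551), Rational(1, 2)) = Mul(Rational(2, 32551), Pow(18461882768614, Rational(1, 2)))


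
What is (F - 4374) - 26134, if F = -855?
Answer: -31363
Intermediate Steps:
(F - 4374) - 26134 = (-855 - 4374) - 26134 = -5229 - 26134 = -31363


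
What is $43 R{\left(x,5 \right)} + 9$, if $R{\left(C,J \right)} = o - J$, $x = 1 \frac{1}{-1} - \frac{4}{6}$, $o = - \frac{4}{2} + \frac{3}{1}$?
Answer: $-163$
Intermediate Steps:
$o = 1$ ($o = \left(-4\right) \frac{1}{2} + 3 \cdot 1 = -2 + 3 = 1$)
$x = - \frac{5}{3}$ ($x = 1 \left(-1\right) - \frac{2}{3} = -1 - \frac{2}{3} = - \frac{5}{3} \approx -1.6667$)
$R{\left(C,J \right)} = 1 - J$
$43 R{\left(x,5 \right)} + 9 = 43 \left(1 - 5\right) + 9 = 43 \left(-4\right) + 9 = -172 + 9 = -163$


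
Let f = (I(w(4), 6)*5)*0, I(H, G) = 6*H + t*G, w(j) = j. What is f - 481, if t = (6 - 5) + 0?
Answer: -481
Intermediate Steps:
t = 1 (t = 1 + 0 = 1)
I(H, G) = G + 6*H (I(H, G) = 6*H + 1*G = 6*H + G = G + 6*H)
f = 0 (f = ((6 + 6*4)*5)*0 = ((6 + 24)*5)*0 = (30*5)*0 = 150*0 = 0)
f - 481 = 0 - 481 = -481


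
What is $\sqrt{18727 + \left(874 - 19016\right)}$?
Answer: $3 \sqrt{65} \approx 24.187$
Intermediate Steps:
$\sqrt{18727 + \left(874 - 19016\right)} = \sqrt{18727 - 18142} = \sqrt{585} = 3 \sqrt{65}$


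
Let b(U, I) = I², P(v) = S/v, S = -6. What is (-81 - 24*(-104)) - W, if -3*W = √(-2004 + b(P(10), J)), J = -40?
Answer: 2415 + 2*I*√101/3 ≈ 2415.0 + 6.6999*I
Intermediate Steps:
P(v) = -6/v
W = -2*I*√101/3 (W = -√(-2004 + (-40)²)/3 = -√(-2004 + 1600)/3 = -2*I*√101/3 ≈ -6.6999*I)
(-81 - 24*(-104)) - W = (-81 - 24*(-104)) - (-2)*I*√101/3 = (-81 + 2496) + 2*I*√101/3 = 2415 + 2*I*√101/3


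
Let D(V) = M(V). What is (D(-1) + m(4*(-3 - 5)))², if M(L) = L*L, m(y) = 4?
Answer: 25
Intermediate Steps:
M(L) = L²
D(V) = V²
(D(-1) + m(4*(-3 - 5)))² = ((-1)² + 4)² = (1 + 4)² = 5² = 25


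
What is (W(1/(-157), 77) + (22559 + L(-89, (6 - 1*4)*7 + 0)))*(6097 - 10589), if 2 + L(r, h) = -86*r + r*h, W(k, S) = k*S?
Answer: -20427046576/157 ≈ -1.3011e+8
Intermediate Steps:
W(k, S) = S*k
L(r, h) = -2 - 86*r + h*r (L(r, h) = -2 + (-86*r + r*h) = -2 + (-86*r + h*r) = -2 - 86*r + h*r)
(W(1/(-157), 77) + (22559 + L(-89, (6 - 1*4)*7 + 0)))*(6097 - 10589) = (77/(-157) + (22559 + (-2 - 86*(-89) + ((6 - 1*4)*7 + 0)*(-89))))*(6097 - 10589) = (77*(-1/157) + (22559 + (-2 + 7654 + ((6 - 4)*7 + 0)*(-89))))*(-4492) = (-77/157 + (22559 + (-2 + 7654 + (2*7 + 0)*(-89))))*(-4492) = (-77/157 + (22559 + (-2 + 7654 + (14 + 0)*(-89))))*(-4492) = (-77/157 + (22559 + (-2 + 7654 + 14*(-89))))*(-4492) = (-77/157 + (22559 + (-2 + 7654 - 1246)))*(-4492) = (-77/157 + (22559 + 6406))*(-4492) = (-77/157 + 28965)*(-4492) = (4547428/157)*(-4492) = -20427046576/157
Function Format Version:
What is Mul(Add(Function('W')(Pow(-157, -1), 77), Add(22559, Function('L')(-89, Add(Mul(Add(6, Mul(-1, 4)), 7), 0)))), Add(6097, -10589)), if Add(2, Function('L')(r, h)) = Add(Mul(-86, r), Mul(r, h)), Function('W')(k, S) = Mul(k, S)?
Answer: Rational(-20427046576, 157) ≈ -1.3011e+8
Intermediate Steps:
Function('W')(k, S) = Mul(S, k)
Function('L')(r, h) = Add(-2, Mul(-86, r), Mul(h, r)) (Function('L')(r, h) = Add(-2, Add(Mul(-86, r), Mul(r, h))) = Add(-2, Add(Mul(-86, r), Mul(h, r))) = Add(-2, Mul(-86, r), Mul(h, r)))
Mul(Add(Function('W')(Pow(-157, -1), 77), Add(22559, Function('L')(-89, Add(Mul(Add(6, Mul(-1, 4)), 7), 0)))), Add(6097, -10589)) = Mul(Add(Mul(77, Pow(-157, -1)), Add(22559, Add(-2, Mul(-86, -89), Mul(Add(Mul(Add(6, Mul(-1, 4)), 7), 0), -89)))), Add(6097, -10589)) = Mul(Add(Mul(77, Rational(-1, 157)), Add(22559, Add(-2, 7654, Mul(Add(Mul(Add(6, -4), 7), 0), -89)))), -4492) = Mul(Add(Rational(-77, 157), Add(22559, Add(-2, 7654, Mul(Add(Mul(2, 7), 0), -89)))), -4492) = Mul(Add(Rational(-77, 157), Add(22559, Add(-2, 7654, Mul(Add(14, 0), -89)))), -4492) = Mul(Add(Rational(-77, 157), Add(22559, Add(-2, 7654, Mul(14, -89)))), -4492) = Mul(Add(Rational(-77, 157), Add(22559, Add(-2, 7654, -1246))), -4492) = Mul(Add(Rational(-77, 157), Add(22559, 6406)), -4492) = Mul(Add(Rational(-77, 157), 28965), -4492) = Mul(Rational(4547428, 157), -4492) = Rational(-20427046576, 157)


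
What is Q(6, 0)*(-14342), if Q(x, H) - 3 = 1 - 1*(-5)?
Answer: -129078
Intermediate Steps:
Q(x, H) = 9 (Q(x, H) = 3 + (1 - 1*(-5)) = 3 + (1 + 5) = 3 + 6 = 9)
Q(6, 0)*(-14342) = 9*(-14342) = -129078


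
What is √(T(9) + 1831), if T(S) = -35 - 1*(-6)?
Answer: √1802 ≈ 42.450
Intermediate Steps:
T(S) = -29 (T(S) = -35 + 6 = -29)
√(T(9) + 1831) = √(-29 + 1831) = √1802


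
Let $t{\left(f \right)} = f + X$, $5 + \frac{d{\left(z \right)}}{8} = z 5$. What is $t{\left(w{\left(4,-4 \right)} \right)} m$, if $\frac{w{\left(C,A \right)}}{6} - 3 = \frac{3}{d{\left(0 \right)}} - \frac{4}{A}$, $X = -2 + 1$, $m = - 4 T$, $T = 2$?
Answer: $- \frac{902}{5} \approx -180.4$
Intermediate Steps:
$d{\left(z \right)} = -40 + 40 z$ ($d{\left(z \right)} = -40 + 8 z 5 = -40 + 8 \cdot 5 z = -40 + 40 z$)
$m = -8$ ($m = \left(-4\right) 2 = -8$)
$X = -1$
$w{\left(C,A \right)} = \frac{351}{20} - \frac{24}{A}$ ($w{\left(C,A \right)} = 18 + 6 \left(\frac{3}{-40 + 40 \cdot 0} - \frac{4}{A}\right) = 18 + 6 \left(\frac{3}{-40 + 0} - \frac{4}{A}\right) = 18 + 6 \left(\frac{3}{-40} - \frac{4}{A}\right) = 18 + 6 \left(3 \left(- \frac{1}{40}\right) - \frac{4}{A}\right) = 18 + 6 \left(- \frac{3}{40} - \frac{4}{A}\right) = 18 - \left(\frac{9}{20} + \frac{24}{A}\right) = \frac{351}{20} - \frac{24}{A}$)
$t{\left(f \right)} = -1 + f$ ($t{\left(f \right)} = f - 1 = -1 + f$)
$t{\left(w{\left(4,-4 \right)} \right)} m = \left(-1 + \left(\frac{351}{20} - \frac{24}{-4}\right)\right) \left(-8\right) = \left(-1 + \left(\frac{351}{20} - -6\right)\right) \left(-8\right) = \left(-1 + \left(\frac{351}{20} + 6\right)\right) \left(-8\right) = \left(-1 + \frac{471}{20}\right) \left(-8\right) = \frac{451}{20} \left(-8\right) = - \frac{902}{5}$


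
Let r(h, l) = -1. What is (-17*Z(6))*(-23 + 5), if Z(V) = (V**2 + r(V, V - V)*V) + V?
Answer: 11016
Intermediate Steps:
Z(V) = V**2 (Z(V) = (V**2 - V) + V = V**2)
(-17*Z(6))*(-23 + 5) = (-17*6**2)*(-23 + 5) = -17*36*(-18) = -612*(-18) = 11016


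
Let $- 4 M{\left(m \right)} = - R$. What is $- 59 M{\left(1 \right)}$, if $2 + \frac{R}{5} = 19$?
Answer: $- \frac{5015}{4} \approx -1253.8$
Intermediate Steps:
$R = 85$ ($R = -10 + 5 \cdot 19 = -10 + 95 = 85$)
$M{\left(m \right)} = \frac{85}{4}$ ($M{\left(m \right)} = - \frac{\left(-1\right) 85}{4} = \left(- \frac{1}{4}\right) \left(-85\right) = \frac{85}{4}$)
$- 59 M{\left(1 \right)} = \left(-59\right) \frac{85}{4} = - \frac{5015}{4}$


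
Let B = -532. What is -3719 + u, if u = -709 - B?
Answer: -3896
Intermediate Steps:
u = -177 (u = -709 - 1*(-532) = -709 + 532 = -177)
-3719 + u = -3719 - 177 = -3896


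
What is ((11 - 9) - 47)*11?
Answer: -495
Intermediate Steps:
((11 - 9) - 47)*11 = (2 - 47)*11 = -45*11 = -495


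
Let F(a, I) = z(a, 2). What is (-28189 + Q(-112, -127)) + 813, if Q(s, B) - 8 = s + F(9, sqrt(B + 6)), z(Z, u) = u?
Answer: -27478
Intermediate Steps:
F(a, I) = 2
Q(s, B) = 10 + s (Q(s, B) = 8 + (s + 2) = 8 + (2 + s) = 10 + s)
(-28189 + Q(-112, -127)) + 813 = (-28189 + (10 - 112)) + 813 = (-28189 - 102) + 813 = -28291 + 813 = -27478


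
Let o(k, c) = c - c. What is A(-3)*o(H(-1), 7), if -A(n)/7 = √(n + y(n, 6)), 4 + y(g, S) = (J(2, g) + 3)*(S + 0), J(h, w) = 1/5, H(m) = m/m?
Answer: 0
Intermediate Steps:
H(m) = 1
J(h, w) = ⅕
o(k, c) = 0
y(g, S) = -4 + 16*S/5 (y(g, S) = -4 + (⅕ + 3)*(S + 0) = -4 + 16*S/5)
A(n) = -7*√(76/5 + n) (A(n) = -7*√(n + (-4 + (16/5)*6)) = -7*√(n + (-4 + 96/5)) = -7*√(n + 76/5) = -7*√(76/5 + n))
A(-3)*o(H(-1), 7) = -7*√(380 + 25*(-3))/5*0 = -7*√(380 - 75)/5*0 = -7*√305/5*0 = 0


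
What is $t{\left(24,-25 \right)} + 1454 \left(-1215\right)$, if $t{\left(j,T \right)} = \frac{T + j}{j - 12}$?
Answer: $- \frac{21199321}{12} \approx -1.7666 \cdot 10^{6}$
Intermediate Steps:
$t{\left(j,T \right)} = \frac{T + j}{-12 + j}$
$t{\left(24,-25 \right)} + 1454 \left(-1215\right) = \frac{-25 + 24}{-12 + 24} + 1454 \left(-1215\right) = \frac{1}{12} \left(-1\right) - 1766610 = - \frac{1}{12} - 1766610 = - \frac{21199321}{12}$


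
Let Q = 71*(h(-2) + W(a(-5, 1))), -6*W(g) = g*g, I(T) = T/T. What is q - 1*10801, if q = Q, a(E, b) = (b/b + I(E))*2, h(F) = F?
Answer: -33397/3 ≈ -11132.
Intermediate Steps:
I(T) = 1
a(E, b) = 4 (a(E, b) = (b/b + 1)*2 = (1 + 1)*2 = 2*2 = 4)
W(g) = -g²/6 (W(g) = -g*g/6 = -g²/6)
Q = -994/3 (Q = 71*(-2 - ⅙*4²) = 71*(-2 - ⅙*16) = 71*(-2 - 8/3) = 71*(-14/3) = -994/3 ≈ -331.33)
q = -994/3 ≈ -331.33
q - 1*10801 = -994/3 - 1*10801 = -994/3 - 10801 = -33397/3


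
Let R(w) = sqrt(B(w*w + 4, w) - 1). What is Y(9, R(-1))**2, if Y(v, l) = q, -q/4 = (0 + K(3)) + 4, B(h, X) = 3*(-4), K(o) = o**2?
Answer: 2704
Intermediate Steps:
B(h, X) = -12
R(w) = I*sqrt(13) (R(w) = sqrt(-12 - 1) = sqrt(-13) = I*sqrt(13))
q = -52 (q = -4*((0 + 3**2) + 4) = -4*((0 + 9) + 4) = -4*(9 + 4) = -4*13 = -52)
Y(v, l) = -52
Y(9, R(-1))**2 = (-52)**2 = 2704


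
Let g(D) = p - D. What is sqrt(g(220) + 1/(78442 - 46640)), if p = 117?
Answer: I*sqrt(104170790210)/31802 ≈ 10.149*I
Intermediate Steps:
g(D) = 117 - D
sqrt(g(220) + 1/(78442 - 46640)) = sqrt((117 - 1*220) + 1/(78442 - 46640)) = sqrt((117 - 220) + 1/31802) = sqrt(-103 + 1/31802) = sqrt(-3275605/31802) = I*sqrt(104170790210)/31802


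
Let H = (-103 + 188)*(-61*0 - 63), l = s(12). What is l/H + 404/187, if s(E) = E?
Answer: 42376/19635 ≈ 2.1582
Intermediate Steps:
l = 12
H = -5355 (H = 85*(0 - 63) = 85*(-63) = -5355)
l/H + 404/187 = 12/(-5355) + 404/187 = 12*(-1/5355) + 404*(1/187) = -4/1785 + 404/187 = 42376/19635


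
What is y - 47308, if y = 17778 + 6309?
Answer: -23221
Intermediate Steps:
y = 24087
y - 47308 = 24087 - 47308 = -23221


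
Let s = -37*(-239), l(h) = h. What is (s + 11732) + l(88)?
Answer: 20663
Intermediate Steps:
s = 8843
(s + 11732) + l(88) = (8843 + 11732) + 88 = 20575 + 88 = 20663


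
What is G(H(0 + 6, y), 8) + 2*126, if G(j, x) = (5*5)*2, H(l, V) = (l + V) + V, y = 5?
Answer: 302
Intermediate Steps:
H(l, V) = l + 2*V (H(l, V) = (V + l) + V = l + 2*V)
G(j, x) = 50 (G(j, x) = 25*2 = 50)
G(H(0 + 6, y), 8) + 2*126 = 50 + 2*126 = 50 + 252 = 302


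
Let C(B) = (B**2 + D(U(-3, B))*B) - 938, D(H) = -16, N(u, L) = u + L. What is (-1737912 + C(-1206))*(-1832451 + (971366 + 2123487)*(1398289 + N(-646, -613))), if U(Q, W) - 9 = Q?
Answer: -1146264358224023402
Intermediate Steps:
U(Q, W) = 9 + Q
N(u, L) = L + u
C(B) = -938 + B**2 - 16*B (C(B) = (B**2 - 16*B) - 938 = -938 + B**2 - 16*B)
(-1737912 + C(-1206))*(-1832451 + (971366 + 2123487)*(1398289 + N(-646, -613))) = (-1737912 + (-938 + (-1206)**2 - 16*(-1206)))*(-1832451 + (971366 + 2123487)*(1398289 + (-613 - 646))) = (-1737912 + (-938 + 1454436 + 19296))*(-1832451 + 3094853*(1398289 - 1259)) = (-1737912 + 1472794)*(-1832451 + 3094853*1397030) = -265118*(-1832451 + 4323602486590) = -265118*4323600654139 = -1146264358224023402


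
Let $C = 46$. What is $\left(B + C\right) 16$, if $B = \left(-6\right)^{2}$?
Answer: $1312$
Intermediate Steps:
$B = 36$
$\left(B + C\right) 16 = \left(36 + 46\right) 16 = 82 \cdot 16 = 1312$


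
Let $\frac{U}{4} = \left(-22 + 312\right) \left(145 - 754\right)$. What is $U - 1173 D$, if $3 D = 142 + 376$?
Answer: $-908978$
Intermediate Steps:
$U = -706440$ ($U = 4 \left(-22 + 312\right) \left(145 - 754\right) = 4 \cdot 290 \left(-609\right) = 4 \left(-176610\right) = -706440$)
$D = \frac{518}{3}$ ($D = \frac{142 + 376}{3} = \frac{1}{3} \cdot 518 = \frac{518}{3} \approx 172.67$)
$U - 1173 D = -706440 - 202538 = -908978$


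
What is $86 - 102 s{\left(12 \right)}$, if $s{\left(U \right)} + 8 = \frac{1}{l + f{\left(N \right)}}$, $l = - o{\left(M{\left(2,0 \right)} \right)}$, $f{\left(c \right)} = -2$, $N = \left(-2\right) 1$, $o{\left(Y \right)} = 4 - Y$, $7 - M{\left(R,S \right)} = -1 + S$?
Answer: $851$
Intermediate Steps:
$M{\left(R,S \right)} = 8 - S$ ($M{\left(R,S \right)} = 7 - \left(-1 + S\right) = 8 - S$)
$N = -2$
$l = 4$ ($l = - (4 - \left(8 - 0\right)) = - (4 - \left(8 + 0\right)) = - (4 - 8) = \left(-1\right) \left(-4\right) = 4$)
$s{\left(U \right)} = - \frac{15}{2}$ ($s{\left(U \right)} = -8 + \frac{1}{4 - 2} = -8 + \frac{1}{2} = - \frac{15}{2}$)
$86 - 102 s{\left(12 \right)} = 86 - -765 = 86 + 765 = 851$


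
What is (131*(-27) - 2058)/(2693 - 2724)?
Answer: 5595/31 ≈ 180.48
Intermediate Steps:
(131*(-27) - 2058)/(2693 - 2724) = (-3537 - 2058)/(-31) = -5595*(-1/31) = 5595/31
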